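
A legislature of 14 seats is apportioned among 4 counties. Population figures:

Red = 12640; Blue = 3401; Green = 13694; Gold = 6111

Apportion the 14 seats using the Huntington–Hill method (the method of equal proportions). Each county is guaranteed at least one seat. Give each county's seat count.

Red 5; Blue 1; Green 6; Gold 2

With divisor 2497: modified quotas Red 5.062, Blue 1.362, Green 5.484, Gold 2.447.
Geometric-mean thresholds: Red √(5·6)=5.477, Blue √(1·2)=1.414, Green √(5·6)=5.477, Gold √(2·3)=2.449.
Each quota rounded against its threshold gives Red 5, Blue 1, Green 6, Gold 2 (total 14).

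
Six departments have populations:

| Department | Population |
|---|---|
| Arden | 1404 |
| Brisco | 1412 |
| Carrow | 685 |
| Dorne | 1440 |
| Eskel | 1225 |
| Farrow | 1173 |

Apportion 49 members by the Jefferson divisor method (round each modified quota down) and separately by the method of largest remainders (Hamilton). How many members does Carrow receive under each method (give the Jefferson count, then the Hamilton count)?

Jefferson: Arden 9, Brisco 10, Carrow 4, Dorne 10, Eskel 8, Farrow 8.
Hamilton: Arden 9, Brisco 9, Carrow 5, Dorne 10, Eskel 8, Farrow 8.
Carrow gets 4 under Jefferson and 5 under Hamilton.

4 and 5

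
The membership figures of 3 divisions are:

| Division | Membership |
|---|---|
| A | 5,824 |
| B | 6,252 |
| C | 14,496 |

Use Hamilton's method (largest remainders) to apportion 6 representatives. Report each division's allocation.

Total 26572; standard divisor 26572/6 ≈ 4428.667.
Standard quotas: A 1.3151, B 1.4117, C 3.2732.
Lower quotas: A 1, B 1, C 3 (sum 5, leaving 1 seat).
Remainders in descending order: B 0.4117, A 0.3151, C 0.2732.
The surplus seat goes to B.

A 1, B 2, C 3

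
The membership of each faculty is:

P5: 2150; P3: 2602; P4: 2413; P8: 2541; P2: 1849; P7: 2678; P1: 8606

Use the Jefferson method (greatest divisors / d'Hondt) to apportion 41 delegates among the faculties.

Standard divisor 22839/41 ≈ 557.049; standard quotas: P5 3.860, P3 4.671, P4 4.332, P8 4.562, P2 3.319, P7 4.807, P1 15.449.
Rounding down gives 3, 4, 4, 4, 3, 4, 15 = 37 seats, so the divisor must be adjusted.
With modified divisor 514: modified quotas P5 4.183, P3 5.062, P4 4.695, P8 4.944, P2 3.597, P7 5.210, P1 16.743.
Rounding down: P5 4, P3 5, P4 4, P8 4, P2 3, P7 5, P1 16 (total 41).

P5=4, P3=5, P4=4, P8=4, P2=3, P7=5, P1=16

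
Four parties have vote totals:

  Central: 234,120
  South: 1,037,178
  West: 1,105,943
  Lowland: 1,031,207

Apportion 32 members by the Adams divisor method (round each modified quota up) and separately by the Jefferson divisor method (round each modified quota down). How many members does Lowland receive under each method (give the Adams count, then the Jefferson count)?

9 and 10

Adams: Central 3, South 10, West 10, Lowland 9.
Jefferson: Central 2, South 10, West 10, Lowland 10.
Lowland gets 9 under Adams and 10 under Jefferson.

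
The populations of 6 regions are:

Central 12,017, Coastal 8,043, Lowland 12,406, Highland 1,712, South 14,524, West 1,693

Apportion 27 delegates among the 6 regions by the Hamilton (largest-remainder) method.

Central 6; Coastal 4; Lowland 7; Highland 1; South 8; West 1

Standard divisor: 50395 ÷ 27 ≈ 1866.481.
Standard quotas: Central 6.4383, Coastal 4.3092, Lowland 6.6467, Highland 0.9172, South 7.7815, West 0.9071.
Lower quotas: Central 6, Coastal 4, Lowland 6, Highland 0, South 7, West 0 (sum 23, leaving 4 seats).
Remainders in descending order: Highland 0.9172, West 0.9071, South 0.7815, Lowland 0.6467, Central 0.4383, Coastal 0.3092.
The surplus seats go to Highland, West, South, Lowland.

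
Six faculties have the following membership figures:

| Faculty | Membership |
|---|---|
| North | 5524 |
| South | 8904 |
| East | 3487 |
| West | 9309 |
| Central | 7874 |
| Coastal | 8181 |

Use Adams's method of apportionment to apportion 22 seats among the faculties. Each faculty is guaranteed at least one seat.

North: 3, South: 4, East: 2, West: 5, Central: 4, Coastal: 4

Standard divisor 43279/22 ≈ 1967.227; standard quotas: North 2.808, South 4.526, East 1.773, West 4.732, Central 4.003, Coastal 4.159.
Rounding up gives 3, 5, 2, 5, 5, 5 = 25 seats, so the divisor must be adjusted.
With modified divisor 2300: modified quotas North 2.402, South 3.871, East 1.516, West 4.047, Central 3.423, Coastal 3.557.
Rounding up: North 3, South 4, East 2, West 5, Central 4, Coastal 4 (total 22).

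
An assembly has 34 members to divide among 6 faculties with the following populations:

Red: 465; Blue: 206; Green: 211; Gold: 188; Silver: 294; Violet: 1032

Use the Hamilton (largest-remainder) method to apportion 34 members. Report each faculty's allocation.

Red: 6, Blue: 3, Green: 3, Gold: 3, Silver: 4, Violet: 15

The standard divisor is 2396/34 ≈ 70.471.
Standard quotas: Red 6.598, Blue 2.923, Green 2.994, Gold 2.668, Silver 4.172, Violet 14.644.
Lower quotas: Red 6, Blue 2, Green 2, Gold 2, Silver 4, Violet 14 (sum 30, leaving 4 seats).
Remainders in descending order: Green 0.994, Blue 0.923, Gold 0.668, Violet 0.644, Red 0.598, Silver 0.172.
The surplus seats go to Green, Blue, Gold, Violet.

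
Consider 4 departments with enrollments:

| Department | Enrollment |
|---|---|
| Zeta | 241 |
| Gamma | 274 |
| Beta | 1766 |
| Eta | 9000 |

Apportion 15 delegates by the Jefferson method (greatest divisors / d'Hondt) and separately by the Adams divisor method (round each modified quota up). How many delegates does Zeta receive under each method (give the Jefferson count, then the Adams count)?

0 and 1

Jefferson: Zeta 0, Gamma 0, Beta 2, Eta 13.
Adams: Zeta 1, Gamma 1, Beta 2, Eta 11.
Zeta gets 0 under Jefferson and 1 under Adams.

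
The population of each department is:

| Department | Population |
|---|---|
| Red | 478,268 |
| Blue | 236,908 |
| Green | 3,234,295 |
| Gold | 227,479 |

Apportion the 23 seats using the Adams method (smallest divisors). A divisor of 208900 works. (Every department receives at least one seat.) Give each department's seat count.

Red 3, Blue 2, Green 16, Gold 2

With modified divisor 208900: modified quotas Red 2.289, Blue 1.134, Green 15.483, Gold 1.089.
Rounding up: Red 3, Blue 2, Green 16, Gold 2 (total 23).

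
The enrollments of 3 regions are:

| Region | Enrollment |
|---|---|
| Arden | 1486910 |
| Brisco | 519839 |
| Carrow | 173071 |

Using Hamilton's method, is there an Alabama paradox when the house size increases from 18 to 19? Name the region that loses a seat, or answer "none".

Carrow

At 18 seats: Arden 12, Brisco 4, Carrow 2.
At 19 seats: Arden 13, Brisco 5, Carrow 1.
Carrow drops from 2 to 1.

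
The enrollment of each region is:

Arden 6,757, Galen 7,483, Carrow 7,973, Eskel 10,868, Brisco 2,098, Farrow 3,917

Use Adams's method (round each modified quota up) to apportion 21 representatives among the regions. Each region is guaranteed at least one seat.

Standard divisor 39096/21 ≈ 1861.714; standard quotas: Arden 3.629, Galen 4.019, Carrow 4.283, Eskel 5.838, Brisco 1.127, Farrow 2.104.
Rounding up gives 4, 5, 5, 6, 2, 3 = 25 seats, so the divisor must be adjusted.
With modified divisor 2150.92: modified quotas Arden 3.141, Galen 3.479, Carrow 3.707, Eskel 5.053, Brisco 0.975, Farrow 1.821.
Rounding up: Arden 4, Galen 4, Carrow 4, Eskel 6, Brisco 1, Farrow 2 (total 21).

Arden=4; Galen=4; Carrow=4; Eskel=6; Brisco=1; Farrow=2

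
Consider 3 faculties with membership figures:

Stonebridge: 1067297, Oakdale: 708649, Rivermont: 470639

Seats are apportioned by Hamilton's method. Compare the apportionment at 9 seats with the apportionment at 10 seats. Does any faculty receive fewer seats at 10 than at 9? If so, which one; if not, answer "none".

At 9 seats: Stonebridge 4, Oakdale 3, Rivermont 2.
At 10 seats: Stonebridge 5, Oakdale 3, Rivermont 2.
No faculty's allocation decreased.

none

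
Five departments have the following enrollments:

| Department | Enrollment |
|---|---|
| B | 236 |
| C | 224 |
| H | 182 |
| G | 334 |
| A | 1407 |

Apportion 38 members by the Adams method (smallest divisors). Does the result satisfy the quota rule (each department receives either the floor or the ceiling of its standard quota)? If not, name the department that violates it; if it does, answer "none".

Standard quotas: B 3.763, C 3.572, H 2.902, G 5.326, A 22.436.
Adams allocation: B 4, C 4, H 3, G 5, A 22.
Every allocation lies between the lower and upper quota.

none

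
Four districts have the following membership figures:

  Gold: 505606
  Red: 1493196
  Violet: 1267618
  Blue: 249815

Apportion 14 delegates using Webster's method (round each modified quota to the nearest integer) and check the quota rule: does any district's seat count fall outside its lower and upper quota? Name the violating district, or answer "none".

none

Standard quotas: Gold 2.013, Red 5.945, Violet 5.047, Blue 0.995.
Webster allocation: Gold 2, Red 6, Violet 5, Blue 1.
Every allocation lies between the lower and upper quota.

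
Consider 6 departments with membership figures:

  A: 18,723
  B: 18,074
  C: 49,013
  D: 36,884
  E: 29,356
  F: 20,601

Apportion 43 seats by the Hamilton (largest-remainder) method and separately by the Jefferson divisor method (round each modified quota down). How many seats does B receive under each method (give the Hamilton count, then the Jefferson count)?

5 and 4

Hamilton: A 5, B 5, C 12, D 9, E 7, F 5.
Jefferson: A 5, B 4, C 13, D 9, E 7, F 5.
B gets 5 under Hamilton and 4 under Jefferson.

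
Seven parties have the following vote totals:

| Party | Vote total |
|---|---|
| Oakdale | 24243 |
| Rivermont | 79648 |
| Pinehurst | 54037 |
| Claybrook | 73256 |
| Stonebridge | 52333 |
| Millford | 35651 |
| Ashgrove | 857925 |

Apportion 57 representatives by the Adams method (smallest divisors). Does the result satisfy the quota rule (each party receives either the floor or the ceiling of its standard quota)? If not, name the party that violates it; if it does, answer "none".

Standard quotas: Oakdale 1.174, Rivermont 3.857, Pinehurst 2.617, Claybrook 3.547, Stonebridge 2.534, Millford 1.726, Ashgrove 41.544.
Adams allocation: Oakdale 2, Rivermont 4, Pinehurst 3, Claybrook 4, Stonebridge 3, Millford 2, Ashgrove 39.
Ashgrove has quota 41.544 (lower 41, upper 42) but receives 39 — outside the quota interval.

Ashgrove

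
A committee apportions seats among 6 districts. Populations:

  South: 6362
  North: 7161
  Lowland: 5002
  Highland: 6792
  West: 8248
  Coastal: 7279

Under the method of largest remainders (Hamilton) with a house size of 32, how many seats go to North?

6

Standard divisor: 40844 ÷ 32 ≈ 1276.375.
Standard quotas: South 4.9844, North 5.6104, Lowland 3.9189, Highland 5.3213, West 6.4621, Coastal 5.7029.
Lower quotas: South 4, North 5, Lowland 3, Highland 5, West 6, Coastal 5 (sum 28, leaving 4 seats).
Remainders in descending order: South 0.9844, Lowland 0.9189, Coastal 0.7029, North 0.6104, West 0.4621, Highland 0.3213.
Largest remainders: South, Lowland, Coastal, North receive the extra seats.
North receives 6.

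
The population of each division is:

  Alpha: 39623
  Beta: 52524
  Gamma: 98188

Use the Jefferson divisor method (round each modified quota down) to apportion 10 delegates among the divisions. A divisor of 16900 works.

With modified divisor 16900: modified quotas Alpha 2.345, Beta 3.108, Gamma 5.810.
Rounding down: Alpha 2, Beta 3, Gamma 5 (total 10).

Alpha=2, Beta=3, Gamma=5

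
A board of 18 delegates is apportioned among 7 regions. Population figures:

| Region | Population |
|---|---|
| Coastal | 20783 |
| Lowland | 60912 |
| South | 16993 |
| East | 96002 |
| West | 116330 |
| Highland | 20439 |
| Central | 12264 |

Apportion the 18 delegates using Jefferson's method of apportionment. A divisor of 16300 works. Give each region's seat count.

Coastal 1, Lowland 3, South 1, East 5, West 7, Highland 1, Central 0

With modified divisor 16300: modified quotas Coastal 1.275, Lowland 3.737, South 1.043, East 5.890, West 7.137, Highland 1.254, Central 0.752.
Rounding down: Coastal 1, Lowland 3, South 1, East 5, West 7, Highland 1, Central 0 (total 18).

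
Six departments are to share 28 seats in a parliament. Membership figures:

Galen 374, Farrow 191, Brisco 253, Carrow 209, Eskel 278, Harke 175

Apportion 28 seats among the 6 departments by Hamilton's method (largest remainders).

Galen: 7, Farrow: 4, Brisco: 5, Carrow: 4, Eskel: 5, Harke: 3

The standard divisor is 1480/28 ≈ 52.857.
Standard quotas: Galen 7.076, Farrow 3.614, Brisco 4.786, Carrow 3.954, Eskel 5.259, Harke 3.311.
Lower quotas: Galen 7, Farrow 3, Brisco 4, Carrow 3, Eskel 5, Harke 3 (sum 25, leaving 3 seats).
Remainders in descending order: Carrow 0.954, Brisco 0.786, Farrow 0.614, Harke 0.311, Eskel 0.259, Galen 0.076.
Largest remainders: Carrow, Brisco, Farrow receive the extra seats.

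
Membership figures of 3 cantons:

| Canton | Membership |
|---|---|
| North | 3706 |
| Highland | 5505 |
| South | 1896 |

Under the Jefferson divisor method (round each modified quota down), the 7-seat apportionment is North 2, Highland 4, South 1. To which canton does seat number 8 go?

North

Priority for the next seat is population ÷ (current seats + 1).
Priorities: North 1235.333, Highland 1101.000, South 948.000.
Highest priority: North.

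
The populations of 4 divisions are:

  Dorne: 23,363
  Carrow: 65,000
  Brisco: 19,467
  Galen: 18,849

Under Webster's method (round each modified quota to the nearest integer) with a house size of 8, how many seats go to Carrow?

4

Standard divisor 126679/8 ≈ 15834.875; standard quotas: Dorne 1.475, Carrow 4.105, Brisco 1.229, Galen 1.190.
Rounding to the nearest integer gives 1, 4, 1, 1 = 7 seats, so the divisor must be adjusted.
With modified divisor 15000: modified quotas Dorne 1.558, Carrow 4.333, Brisco 1.298, Galen 1.257.
Rounding to the nearest integer: Dorne 2, Carrow 4, Brisco 1, Galen 1 (total 8).
Carrow receives 4.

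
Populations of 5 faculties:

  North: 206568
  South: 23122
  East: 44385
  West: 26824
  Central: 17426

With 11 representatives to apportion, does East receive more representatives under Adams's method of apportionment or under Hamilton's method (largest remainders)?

Adams: North 6, South 1, East 2, West 1, Central 1.
Hamilton: North 7, South 1, East 1, West 1, Central 1.
East gets 2 under Adams and 1 under Hamilton.

Adams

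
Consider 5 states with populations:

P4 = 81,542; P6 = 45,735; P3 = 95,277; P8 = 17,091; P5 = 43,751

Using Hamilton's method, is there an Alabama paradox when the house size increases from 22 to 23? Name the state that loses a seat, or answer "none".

P5

At 22 seats: P4 6, P6 4, P3 7, P8 1, P5 4.
At 23 seats: P4 7, P6 4, P3 8, P8 1, P5 3.
P5 drops from 4 to 3.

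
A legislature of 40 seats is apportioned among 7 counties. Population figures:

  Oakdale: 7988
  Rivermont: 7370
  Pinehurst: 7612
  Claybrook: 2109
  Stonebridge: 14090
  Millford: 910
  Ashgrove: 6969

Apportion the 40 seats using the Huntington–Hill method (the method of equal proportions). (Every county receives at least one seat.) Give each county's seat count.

With divisor 1200: modified quotas Oakdale 6.657, Rivermont 6.142, Pinehurst 6.343, Claybrook 1.758, Stonebridge 11.742, Millford 0.758, Ashgrove 5.808.
Geometric-mean thresholds: Oakdale √(6·7)=6.481, Rivermont √(6·7)=6.481, Pinehurst √(6·7)=6.481, Claybrook √(1·2)=1.414, Stonebridge √(11·12)=11.489, Millford (min 1), Ashgrove √(5·6)=5.477.
Each quota rounded against its threshold gives Oakdale 7, Rivermont 6, Pinehurst 6, Claybrook 2, Stonebridge 12, Millford 1, Ashgrove 6 (total 40).

Oakdale: 7; Rivermont: 6; Pinehurst: 6; Claybrook: 2; Stonebridge: 12; Millford: 1; Ashgrove: 6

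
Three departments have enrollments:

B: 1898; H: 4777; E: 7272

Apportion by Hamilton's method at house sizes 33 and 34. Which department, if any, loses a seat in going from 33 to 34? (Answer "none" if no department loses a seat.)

At 33 seats: B 5, H 11, E 17.
At 34 seats: B 4, H 12, E 18.
B drops from 5 to 4.

B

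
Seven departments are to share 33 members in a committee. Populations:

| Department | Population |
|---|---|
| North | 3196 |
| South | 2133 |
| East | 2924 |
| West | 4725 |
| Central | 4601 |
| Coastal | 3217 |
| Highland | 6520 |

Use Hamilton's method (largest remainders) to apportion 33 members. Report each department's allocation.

North 4, South 3, East 3, West 6, Central 5, Coastal 4, Highland 8

Total 27316; standard divisor 27316/33 ≈ 827.758.
Standard quotas: North 3.8610, South 2.5768, East 3.5324, West 5.7082, Central 5.5584, Coastal 3.8864, Highland 7.8767.
Lower quotas: North 3, South 2, East 3, West 5, Central 5, Coastal 3, Highland 7 (sum 28, leaving 5 seats).
Remainders in descending order: Coastal 0.8864, Highland 0.8767, North 0.8610, West 0.7082, South 0.5768, Central 0.5584, East 0.5324.
Largest remainders: Coastal, Highland, North, West, South receive the extra seats.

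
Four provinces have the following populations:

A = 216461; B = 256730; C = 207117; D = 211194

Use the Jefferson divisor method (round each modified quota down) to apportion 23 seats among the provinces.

A 6, B 7, C 5, D 5

Standard divisor 891502/23 ≈ 38760.957; standard quotas: A 5.585, B 6.623, C 5.343, D 5.449.
Rounding down gives 5, 6, 5, 5 = 21 seats, so the divisor must be adjusted.
With modified divisor 35600: modified quotas A 6.080, B 7.212, C 5.818, D 5.932.
Rounding down: A 6, B 7, C 5, D 5 (total 23).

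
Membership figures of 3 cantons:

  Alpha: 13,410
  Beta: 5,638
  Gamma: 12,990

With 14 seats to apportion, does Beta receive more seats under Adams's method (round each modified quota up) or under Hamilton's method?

Adams

Adams: Alpha 6, Beta 3, Gamma 5.
Hamilton: Alpha 6, Beta 2, Gamma 6.
Beta gets 3 under Adams and 2 under Hamilton.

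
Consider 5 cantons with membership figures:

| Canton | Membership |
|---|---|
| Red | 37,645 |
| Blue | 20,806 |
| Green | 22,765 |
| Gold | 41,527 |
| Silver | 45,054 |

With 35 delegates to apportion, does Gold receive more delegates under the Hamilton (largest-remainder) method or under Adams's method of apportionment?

Hamilton

Hamilton: Red 8, Blue 4, Green 5, Gold 9, Silver 9.
Adams: Red 8, Blue 5, Green 5, Gold 8, Silver 9.
Gold gets 9 under Hamilton and 8 under Adams.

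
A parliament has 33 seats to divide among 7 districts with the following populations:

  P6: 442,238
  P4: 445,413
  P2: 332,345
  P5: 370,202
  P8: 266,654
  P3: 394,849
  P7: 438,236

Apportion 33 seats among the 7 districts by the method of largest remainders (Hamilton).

P6=5, P4=6, P2=4, P5=5, P8=3, P3=5, P7=5

The standard divisor is 2689937/33 ≈ 81513.242.
Standard quotas: P6 5.4254, P4 5.4643, P2 4.0772, P5 4.5416, P8 3.2713, P3 4.8440, P7 5.3763.
Lower quotas: P6 5, P4 5, P2 4, P5 4, P8 3, P3 4, P7 5 (sum 30, leaving 3 seats).
Remainders in descending order: P3 0.8440, P5 0.5416, P4 0.4643, P6 0.4254, P7 0.3763, P8 0.2713, P2 0.0772.
Largest remainders: P3, P5, P4 receive the extra seats.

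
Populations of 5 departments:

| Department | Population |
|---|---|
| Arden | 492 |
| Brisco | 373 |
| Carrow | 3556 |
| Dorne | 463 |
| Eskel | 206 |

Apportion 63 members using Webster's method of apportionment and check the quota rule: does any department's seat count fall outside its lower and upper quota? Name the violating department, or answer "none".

Carrow

Standard quotas: Arden 6.090, Brisco 4.617, Carrow 44.013, Dorne 5.731, Eskel 2.550.
Webster allocation: Arden 6, Brisco 5, Carrow 43, Dorne 6, Eskel 3.
Carrow has quota 44.013 (lower 44, upper 45) but receives 43 — outside the quota interval.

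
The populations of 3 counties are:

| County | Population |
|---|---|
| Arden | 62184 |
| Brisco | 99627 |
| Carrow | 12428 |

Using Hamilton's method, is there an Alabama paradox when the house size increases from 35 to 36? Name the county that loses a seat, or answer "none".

Carrow

At 35 seats: Arden 12, Brisco 20, Carrow 3.
At 36 seats: Arden 13, Brisco 21, Carrow 2.
Carrow drops from 3 to 2.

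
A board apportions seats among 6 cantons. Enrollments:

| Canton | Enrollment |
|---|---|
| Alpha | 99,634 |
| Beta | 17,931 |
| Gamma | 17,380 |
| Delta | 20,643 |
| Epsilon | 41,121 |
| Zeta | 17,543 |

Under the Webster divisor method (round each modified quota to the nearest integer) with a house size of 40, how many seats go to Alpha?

Standard divisor 214252/40 ≈ 5356.3; standard quotas: Alpha 18.601, Beta 3.348, Gamma 3.245, Delta 3.854, Epsilon 7.677, Zeta 3.275.
Rounding to the nearest integer gives Alpha 19, Beta 3, Gamma 3, Delta 4, Epsilon 8, Zeta 3 — total 40, matching the house size, so no adjustment is needed.
Alpha receives 19.

19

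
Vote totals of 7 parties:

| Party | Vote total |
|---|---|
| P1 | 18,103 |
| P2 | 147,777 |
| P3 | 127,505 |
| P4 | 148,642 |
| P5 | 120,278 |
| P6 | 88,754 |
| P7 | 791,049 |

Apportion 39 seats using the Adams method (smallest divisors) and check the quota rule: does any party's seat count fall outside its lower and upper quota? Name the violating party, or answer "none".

Standard quotas: P1 0.490, P2 3.996, P3 3.448, P4 4.020, P5 3.253, P6 2.400, P7 21.393.
Adams allocation: P1 1, P2 4, P3 4, P4 4, P5 3, P6 3, P7 20.
P7 has quota 21.393 (lower 21, upper 22) but receives 20 — outside the quota interval.

P7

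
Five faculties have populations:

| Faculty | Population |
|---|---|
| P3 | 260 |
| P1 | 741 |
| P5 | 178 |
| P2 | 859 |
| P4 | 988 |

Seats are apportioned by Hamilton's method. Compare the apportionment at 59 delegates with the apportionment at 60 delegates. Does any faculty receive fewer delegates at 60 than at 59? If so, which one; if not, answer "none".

At 59 seats: P3 5, P1 14, P5 4, P2 17, P4 19.
At 60 seats: P3 5, P1 15, P5 3, P2 17, P4 20.
P5 drops from 4 to 3.

P5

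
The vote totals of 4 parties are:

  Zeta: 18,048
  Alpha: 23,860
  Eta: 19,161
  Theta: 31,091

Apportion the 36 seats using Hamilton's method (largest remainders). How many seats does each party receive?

Zeta: 7, Alpha: 9, Eta: 8, Theta: 12

Total 92160; standard divisor 92160/36 = 2560.
Standard quotas: Zeta 7.0500, Alpha 9.3203, Eta 7.4848, Theta 12.1449.
Lower quotas: Zeta 7, Alpha 9, Eta 7, Theta 12 (sum 35, leaving 1 seat).
Remainders in descending order: Eta 0.4848, Alpha 0.3203, Theta 0.1449, Zeta 0.0500.
Largest remainder: Eta receives the extra seat.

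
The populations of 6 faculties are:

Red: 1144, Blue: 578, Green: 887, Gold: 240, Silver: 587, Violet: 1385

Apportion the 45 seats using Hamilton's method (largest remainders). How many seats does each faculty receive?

Red 11; Blue 5; Green 8; Gold 2; Silver 6; Violet 13

Standard divisor: 4821 ÷ 45 ≈ 107.133.
Standard quotas: Red 10.678, Blue 5.395, Green 8.279, Gold 2.240, Silver 5.479, Violet 12.928.
Lower quotas: Red 10, Blue 5, Green 8, Gold 2, Silver 5, Violet 12 (sum 42, leaving 3 seats).
Remainders in descending order: Violet 0.928, Red 0.678, Silver 0.479, Blue 0.395, Green 0.279, Gold 0.240.
Largest remainders: Violet, Red, Silver receive the extra seats.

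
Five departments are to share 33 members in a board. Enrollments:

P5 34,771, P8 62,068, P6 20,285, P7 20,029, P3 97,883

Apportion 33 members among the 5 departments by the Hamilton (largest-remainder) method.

P5: 5; P8: 8; P6: 3; P7: 3; P3: 14

Standard divisor: 235036 ÷ 33 ≈ 7122.303.
Standard quotas: P5 4.8820, P8 8.7146, P6 2.8481, P7 2.8122, P3 13.7432.
Lower quotas: P5 4, P8 8, P6 2, P7 2, P3 13 (sum 29, leaving 4 seats).
Remainders in descending order: P5 0.8820, P6 0.8481, P7 0.8122, P3 0.7432, P8 0.7146.
The surplus seats go to P5, P6, P7, P3.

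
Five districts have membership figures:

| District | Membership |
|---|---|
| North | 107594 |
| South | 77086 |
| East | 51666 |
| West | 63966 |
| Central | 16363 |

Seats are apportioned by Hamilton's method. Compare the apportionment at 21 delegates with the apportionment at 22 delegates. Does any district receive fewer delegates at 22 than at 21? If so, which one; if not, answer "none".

none

At 21 seats: North 7, South 5, East 4, West 4, Central 1.
At 22 seats: North 8, South 5, East 4, West 4, Central 1.
No district's allocation decreased.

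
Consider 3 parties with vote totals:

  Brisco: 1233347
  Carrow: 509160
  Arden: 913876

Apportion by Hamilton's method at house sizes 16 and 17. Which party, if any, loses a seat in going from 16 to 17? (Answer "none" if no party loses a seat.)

none

At 16 seats: Brisco 7, Carrow 3, Arden 6.
At 17 seats: Brisco 8, Carrow 3, Arden 6.
No party's allocation decreased.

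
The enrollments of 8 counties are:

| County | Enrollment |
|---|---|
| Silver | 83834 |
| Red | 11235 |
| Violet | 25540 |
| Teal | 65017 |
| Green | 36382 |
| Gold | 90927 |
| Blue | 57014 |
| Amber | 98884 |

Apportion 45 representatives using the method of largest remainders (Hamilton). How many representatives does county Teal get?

6

Standard divisor: 468833 ÷ 45 ≈ 10418.511.
Standard quotas: Silver 8.0466, Red 1.0784, Violet 2.4514, Teal 6.2405, Green 3.4921, Gold 8.7274, Blue 5.4724, Amber 9.4912.
Lower quotas: Silver 8, Red 1, Violet 2, Teal 6, Green 3, Gold 8, Blue 5, Amber 9 (sum 42, leaving 3 seats).
Remainders in descending order: Gold 0.7274, Green 0.4921, Amber 0.4912, Blue 0.4724, Violet 0.4514, Teal 0.2405, Red 0.0784, Silver 0.0466.
The surplus seats go to Gold, Green, Amber.
Teal receives 6.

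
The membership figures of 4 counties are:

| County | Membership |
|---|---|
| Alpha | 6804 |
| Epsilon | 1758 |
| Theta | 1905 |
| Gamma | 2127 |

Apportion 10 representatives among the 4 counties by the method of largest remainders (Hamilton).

The standard divisor is 12594/10 ≈ 1259.4.
Standard quotas: Alpha 5.4026, Epsilon 1.3959, Theta 1.5126, Gamma 1.6889.
Lower quotas: Alpha 5, Epsilon 1, Theta 1, Gamma 1 (sum 8, leaving 2 seats).
Remainders in descending order: Gamma 0.6889, Theta 0.5126, Alpha 0.4026, Epsilon 0.3959.
The surplus seats go to Gamma, Theta.

Alpha 5, Epsilon 1, Theta 2, Gamma 2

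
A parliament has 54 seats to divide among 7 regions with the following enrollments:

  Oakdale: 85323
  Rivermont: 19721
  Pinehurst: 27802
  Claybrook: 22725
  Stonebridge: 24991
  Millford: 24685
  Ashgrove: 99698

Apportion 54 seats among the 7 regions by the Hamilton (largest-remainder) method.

Oakdale 15, Rivermont 4, Pinehurst 5, Claybrook 4, Stonebridge 4, Millford 4, Ashgrove 18

The standard divisor is 304945/54 ≈ 5647.13.
Standard quotas: Oakdale 15.1091, Rivermont 3.4922, Pinehurst 4.9232, Claybrook 4.0242, Stonebridge 4.4254, Millford 4.3712, Ashgrove 17.6546.
Lower quotas: Oakdale 15, Rivermont 3, Pinehurst 4, Claybrook 4, Stonebridge 4, Millford 4, Ashgrove 17 (sum 51, leaving 3 seats).
Remainders in descending order: Pinehurst 0.9232, Ashgrove 0.6546, Rivermont 0.4922, Stonebridge 0.4254, Millford 0.3712, Oakdale 0.1091, Claybrook 0.0242.
The surplus seats go to Pinehurst, Ashgrove, Rivermont.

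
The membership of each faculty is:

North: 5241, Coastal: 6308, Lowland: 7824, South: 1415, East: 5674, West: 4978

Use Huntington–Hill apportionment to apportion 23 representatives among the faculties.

North=4; Coastal=4; Lowland=6; South=1; East=4; West=4

With divisor 1419: modified quotas North 3.693, Coastal 4.445, Lowland 5.514, South 0.997, East 3.999, West 3.508.
Geometric-mean thresholds: North √(3·4)=3.464, Coastal √(4·5)=4.472, Lowland √(5·6)=5.477, South (min 1), East √(3·4)=3.464, West √(3·4)=3.464.
Each quota rounded against its threshold gives North 4, Coastal 4, Lowland 6, South 1, East 4, West 4 (total 23).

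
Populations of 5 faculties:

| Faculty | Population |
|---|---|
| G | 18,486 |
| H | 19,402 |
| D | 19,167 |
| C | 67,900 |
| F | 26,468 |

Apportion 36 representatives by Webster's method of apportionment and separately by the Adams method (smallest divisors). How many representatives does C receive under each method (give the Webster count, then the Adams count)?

16 and 15

Webster: G 4, H 5, D 5, C 16, F 6.
Adams: G 5, H 5, D 5, C 15, F 6.
C gets 16 under Webster and 15 under Adams.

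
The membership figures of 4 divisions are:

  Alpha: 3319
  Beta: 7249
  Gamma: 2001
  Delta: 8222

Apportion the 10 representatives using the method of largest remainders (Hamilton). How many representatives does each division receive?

The standard divisor is 20791/10 ≈ 2079.1.
Standard quotas: Alpha 1.5964, Beta 3.4866, Gamma 0.9624, Delta 3.9546.
Lower quotas: Alpha 1, Beta 3, Gamma 0, Delta 3 (sum 7, leaving 3 seats).
Remainders in descending order: Gamma 0.9624, Delta 0.9546, Alpha 0.5964, Beta 0.4866.
The surplus seats go to Gamma, Delta, Alpha.

Alpha 2, Beta 3, Gamma 1, Delta 4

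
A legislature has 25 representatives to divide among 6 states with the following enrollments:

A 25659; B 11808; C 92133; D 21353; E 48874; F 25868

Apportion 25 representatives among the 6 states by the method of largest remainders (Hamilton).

A 3, B 1, C 10, D 2, E 6, F 3

The standard divisor is 225695/25 ≈ 9027.8.
Standard quotas: A 2.8422, B 1.3080, C 10.2055, D 2.3652, E 5.4137, F 2.8654.
Lower quotas: A 2, B 1, C 10, D 2, E 5, F 2 (sum 22, leaving 3 seats).
Remainders in descending order: F 0.8654, A 0.8422, E 0.4137, D 0.3652, B 0.3080, C 0.2055.
The surplus seats go to F, A, E.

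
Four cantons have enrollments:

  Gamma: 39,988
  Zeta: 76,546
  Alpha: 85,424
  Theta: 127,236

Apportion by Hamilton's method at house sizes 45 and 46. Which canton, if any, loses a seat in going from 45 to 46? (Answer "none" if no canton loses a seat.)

At 45 seats: Gamma 6, Zeta 10, Alpha 12, Theta 17.
At 46 seats: Gamma 5, Zeta 11, Alpha 12, Theta 18.
Gamma drops from 6 to 5.

Gamma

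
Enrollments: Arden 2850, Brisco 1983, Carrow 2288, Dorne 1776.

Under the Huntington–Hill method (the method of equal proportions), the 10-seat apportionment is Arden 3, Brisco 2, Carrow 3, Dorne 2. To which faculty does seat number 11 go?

Arden

Priority for the next seat is population ÷ (√(s·(s+1))).
Priorities: Arden 822.724, Brisco 809.556, Carrow 660.489, Dorne 725.049.
Highest priority: Arden.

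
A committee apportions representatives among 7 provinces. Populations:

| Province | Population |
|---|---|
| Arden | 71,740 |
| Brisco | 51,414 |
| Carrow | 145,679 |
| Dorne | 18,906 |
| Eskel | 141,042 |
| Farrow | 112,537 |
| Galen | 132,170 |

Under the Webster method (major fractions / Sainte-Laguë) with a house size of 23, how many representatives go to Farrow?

Standard divisor 673488/23 ≈ 29282.087; standard quotas: Arden 2.450, Brisco 1.756, Carrow 4.975, Dorne 0.646, Eskel 4.817, Farrow 3.843, Galen 4.514.
Rounding to the nearest integer gives 2, 2, 5, 1, 5, 4, 5 = 24 seats, so the divisor must be adjusted.
With modified divisor 30400: modified quotas Arden 2.360, Brisco 1.691, Carrow 4.792, Dorne 0.622, Eskel 4.640, Farrow 3.702, Galen 4.348.
Rounding to the nearest integer: Arden 2, Brisco 2, Carrow 5, Dorne 1, Eskel 5, Farrow 4, Galen 4 (total 23).
Farrow receives 4.

4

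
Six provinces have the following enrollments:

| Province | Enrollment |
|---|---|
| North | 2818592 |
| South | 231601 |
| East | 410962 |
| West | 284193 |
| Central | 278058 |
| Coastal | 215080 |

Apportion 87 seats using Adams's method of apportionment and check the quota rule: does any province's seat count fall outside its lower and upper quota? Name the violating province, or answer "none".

North

Standard quotas: North 57.855, South 4.754, East 8.435, West 5.833, Central 5.707, Coastal 4.415.
Adams allocation: North 56, South 5, East 9, West 6, Central 6, Coastal 5.
North has quota 57.855 (lower 57, upper 58) but receives 56 — outside the quota interval.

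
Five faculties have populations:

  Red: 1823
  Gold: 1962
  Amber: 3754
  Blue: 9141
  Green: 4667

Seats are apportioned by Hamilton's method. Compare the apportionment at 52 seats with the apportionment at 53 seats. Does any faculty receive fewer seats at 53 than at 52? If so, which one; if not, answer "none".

Red

At 52 seats: Red 5, Gold 5, Amber 9, Blue 22, Green 11.
At 53 seats: Red 4, Gold 5, Amber 9, Blue 23, Green 12.
Red drops from 5 to 4.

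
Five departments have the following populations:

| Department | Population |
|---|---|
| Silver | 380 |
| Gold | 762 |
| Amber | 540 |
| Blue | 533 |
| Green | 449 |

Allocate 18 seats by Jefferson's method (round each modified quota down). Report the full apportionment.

Silver: 2, Gold: 5, Amber: 4, Blue: 4, Green: 3

Standard divisor 2664/18 ≈ 148; standard quotas: Silver 2.568, Gold 5.149, Amber 3.649, Blue 3.601, Green 3.034.
Rounding down gives 2, 5, 3, 3, 3 = 16 seats, so the divisor must be adjusted.
With modified divisor 130: modified quotas Silver 2.923, Gold 5.862, Amber 4.154, Blue 4.100, Green 3.454.
Rounding down: Silver 2, Gold 5, Amber 4, Blue 4, Green 3 (total 18).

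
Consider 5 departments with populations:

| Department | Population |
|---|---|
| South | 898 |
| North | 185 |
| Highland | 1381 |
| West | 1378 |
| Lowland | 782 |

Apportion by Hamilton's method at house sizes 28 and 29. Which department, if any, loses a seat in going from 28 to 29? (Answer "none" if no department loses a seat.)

At 28 seats: South 6, North 1, Highland 8, West 8, Lowland 5.
At 29 seats: South 5, North 1, Highland 9, West 9, Lowland 5.
South drops from 6 to 5.

South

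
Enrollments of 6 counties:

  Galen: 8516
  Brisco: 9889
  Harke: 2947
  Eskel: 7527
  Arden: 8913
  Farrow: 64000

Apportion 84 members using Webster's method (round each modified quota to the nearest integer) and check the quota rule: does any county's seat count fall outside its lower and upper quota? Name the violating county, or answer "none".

Standard quotas: Galen 7.028, Brisco 8.161, Harke 2.432, Eskel 6.211, Arden 7.355, Farrow 52.814.
Webster allocation: Galen 7, Brisco 8, Harke 2, Eskel 6, Arden 7, Farrow 54.
Farrow has quota 52.814 (lower 52, upper 53) but receives 54 — outside the quota interval.

Farrow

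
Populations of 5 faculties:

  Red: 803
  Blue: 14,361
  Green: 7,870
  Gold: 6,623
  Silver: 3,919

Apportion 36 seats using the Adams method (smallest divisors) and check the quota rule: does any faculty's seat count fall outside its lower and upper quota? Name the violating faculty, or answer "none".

Standard quotas: Red 0.861, Blue 15.398, Green 8.438, Gold 7.101, Silver 4.202.
Adams allocation: Red 1, Blue 15, Green 9, Gold 7, Silver 4.
Every allocation lies between the lower and upper quota.

none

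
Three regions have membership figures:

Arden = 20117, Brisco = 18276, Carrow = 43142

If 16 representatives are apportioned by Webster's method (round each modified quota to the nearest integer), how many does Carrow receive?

Standard divisor 81535/16 ≈ 5095.938; standard quotas: Arden 3.948, Brisco 3.586, Carrow 8.466.
Rounding to the nearest integer gives Arden 4, Brisco 4, Carrow 8 — total 16, matching the house size, so no adjustment is needed.
Carrow receives 8.

8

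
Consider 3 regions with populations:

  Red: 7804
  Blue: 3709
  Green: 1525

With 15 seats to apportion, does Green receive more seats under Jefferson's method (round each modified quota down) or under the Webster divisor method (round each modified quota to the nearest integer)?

Jefferson: Red 10, Blue 4, Green 1.
Webster: Red 9, Blue 4, Green 2.
Green gets 1 under Jefferson and 2 under Webster.

Webster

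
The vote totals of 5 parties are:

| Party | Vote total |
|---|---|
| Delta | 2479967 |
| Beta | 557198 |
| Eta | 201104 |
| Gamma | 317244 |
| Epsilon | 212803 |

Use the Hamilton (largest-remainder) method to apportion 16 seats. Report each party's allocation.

Delta: 11, Beta: 2, Eta: 1, Gamma: 1, Epsilon: 1

The standard divisor is 3768316/16 ≈ 235519.75.
Standard quotas: Delta 10.5298, Beta 2.3658, Eta 0.8539, Gamma 1.3470, Epsilon 0.9035.
Lower quotas: Delta 10, Beta 2, Eta 0, Gamma 1, Epsilon 0 (sum 13, leaving 3 seats).
Remainders in descending order: Epsilon 0.9035, Eta 0.8539, Delta 0.5298, Beta 0.3658, Gamma 0.3470.
The surplus seats go to Epsilon, Eta, Delta.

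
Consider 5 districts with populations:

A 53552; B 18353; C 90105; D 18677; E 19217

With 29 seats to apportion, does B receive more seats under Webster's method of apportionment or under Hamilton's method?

Webster: A 7, B 3, C 13, D 3, E 3.
Hamilton: A 8, B 2, C 13, D 3, E 3.
B gets 3 under Webster and 2 under Hamilton.

Webster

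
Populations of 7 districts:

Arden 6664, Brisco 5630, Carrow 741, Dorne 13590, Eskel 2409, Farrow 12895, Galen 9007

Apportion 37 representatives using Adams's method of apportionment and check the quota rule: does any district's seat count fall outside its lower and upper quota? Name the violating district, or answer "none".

none

Standard quotas: Arden 4.841, Brisco 4.090, Carrow 0.538, Dorne 9.872, Eskel 1.750, Farrow 9.367, Galen 6.543.
Adams allocation: Arden 5, Brisco 4, Carrow 1, Dorne 10, Eskel 2, Farrow 9, Galen 6.
Every allocation lies between the lower and upper quota.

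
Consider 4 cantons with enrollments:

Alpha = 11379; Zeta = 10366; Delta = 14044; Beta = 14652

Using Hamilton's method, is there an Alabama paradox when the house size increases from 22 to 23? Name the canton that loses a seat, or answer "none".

At 22 seats: Alpha 5, Zeta 5, Delta 6, Beta 6.
At 23 seats: Alpha 5, Zeta 5, Delta 6, Beta 7.
No canton's allocation decreased.

none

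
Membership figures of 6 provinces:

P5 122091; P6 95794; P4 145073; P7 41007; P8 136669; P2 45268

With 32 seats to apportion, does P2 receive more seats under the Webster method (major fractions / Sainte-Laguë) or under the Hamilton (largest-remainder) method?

Hamilton

Webster: P5 7, P6 5, P4 8, P7 2, P8 8, P2 2.
Hamilton: P5 7, P6 5, P4 8, P7 2, P8 7, P2 3.
P2 gets 2 under Webster and 3 under Hamilton.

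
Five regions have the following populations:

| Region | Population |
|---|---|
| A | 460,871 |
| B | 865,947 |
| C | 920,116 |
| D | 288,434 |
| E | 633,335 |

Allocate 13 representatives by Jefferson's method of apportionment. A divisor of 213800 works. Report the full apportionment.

With modified divisor 213800: modified quotas A 2.156, B 4.050, C 4.304, D 1.349, E 2.962.
Rounding down: A 2, B 4, C 4, D 1, E 2 (total 13).

A 2, B 4, C 4, D 1, E 2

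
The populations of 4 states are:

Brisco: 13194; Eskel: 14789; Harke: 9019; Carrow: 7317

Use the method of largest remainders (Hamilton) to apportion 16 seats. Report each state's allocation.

The standard divisor is 44319/16 ≈ 2769.938.
Standard quotas: Brisco 4.7633, Eskel 5.3391, Harke 3.2560, Carrow 2.6416.
Lower quotas: Brisco 4, Eskel 5, Harke 3, Carrow 2 (sum 14, leaving 2 seats).
Remainders in descending order: Brisco 0.7633, Carrow 0.6416, Eskel 0.3391, Harke 0.2560.
The surplus seats go to Brisco, Carrow.

Brisco 5, Eskel 5, Harke 3, Carrow 3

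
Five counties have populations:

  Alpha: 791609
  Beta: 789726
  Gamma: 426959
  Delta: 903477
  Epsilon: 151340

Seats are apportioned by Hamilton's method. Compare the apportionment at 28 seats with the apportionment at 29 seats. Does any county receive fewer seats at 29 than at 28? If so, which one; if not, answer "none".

Epsilon

At 28 seats: Alpha 7, Beta 7, Gamma 4, Delta 8, Epsilon 2.
At 29 seats: Alpha 8, Beta 7, Gamma 4, Delta 9, Epsilon 1.
Epsilon drops from 2 to 1.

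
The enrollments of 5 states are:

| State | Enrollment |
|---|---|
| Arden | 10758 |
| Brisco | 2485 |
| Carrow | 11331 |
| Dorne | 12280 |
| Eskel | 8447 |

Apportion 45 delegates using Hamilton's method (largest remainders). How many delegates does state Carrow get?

11

Total 45301; standard divisor 45301/45 ≈ 1006.689.
Standard quotas: Arden 10.6865, Brisco 2.4685, Carrow 11.2557, Dorne 12.1984, Eskel 8.3909.
Lower quotas: Arden 10, Brisco 2, Carrow 11, Dorne 12, Eskel 8 (sum 43, leaving 2 seats).
Remainders in descending order: Arden 0.6865, Brisco 0.4685, Eskel 0.3909, Carrow 0.2557, Dorne 0.1984.
Largest remainders: Arden, Brisco receive the extra seats.
Carrow receives 11.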